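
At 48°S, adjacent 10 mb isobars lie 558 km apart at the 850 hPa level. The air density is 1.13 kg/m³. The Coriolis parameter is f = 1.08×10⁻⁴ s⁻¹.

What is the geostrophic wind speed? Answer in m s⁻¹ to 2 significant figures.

Pressure gradient: |∂P/∂n| = 1000 Pa / 558000 m = 1.79×10⁻³ Pa/m
Geostrophic balance (pressure-gradient force = Coriolis force):
V_g = (1/(fρ)) |∂P/∂n| = 1.79×10⁻³ / (1.08×10⁻⁴ × 1.13) = 14.7 m/s

15 m s⁻¹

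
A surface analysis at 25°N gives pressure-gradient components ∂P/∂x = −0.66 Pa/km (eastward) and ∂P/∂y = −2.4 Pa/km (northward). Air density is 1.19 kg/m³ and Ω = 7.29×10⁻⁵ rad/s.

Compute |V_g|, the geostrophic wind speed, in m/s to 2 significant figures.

34 m/s

Coriolis parameter at 25°N:
f = 2Ω sin φ = 2 × 7.29×10⁻⁵ × sin 25° = 6.16×10⁻⁵ s⁻¹
Component geostrophic relations (x east, y north):
u_g = −(1/(fρ)) ∂P/∂y,  v_g = (1/(fρ)) ∂P/∂x
u_g = −(−2.4×10⁻³)/(6.16×10⁻⁵ × 1.19) = 32.7 m/s;  v_g = (−0.66×10⁻³)/(6.16×10⁻⁵ × 1.19) = −9.00 m/s
|V_g| = √(u_g² + v_g²) = 33.9 m/s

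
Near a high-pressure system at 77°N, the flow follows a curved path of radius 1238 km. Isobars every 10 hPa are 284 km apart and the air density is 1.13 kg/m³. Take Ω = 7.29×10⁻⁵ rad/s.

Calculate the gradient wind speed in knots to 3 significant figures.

Coriolis parameter at 77°N:
f = 2Ω sin φ = 2 × 7.29×10⁻⁵ × sin 77° = 1.42×10⁻⁴ s⁻¹
Pressure gradient: |∂P/∂n| = 1000 Pa / 284000 m = 3.52×10⁻³ Pa/m
Geostrophic speed: V_g = |∂P/∂n|/(fρ) = 3.52×10⁻³/(1.42×10⁻⁴ × 1.13) = 21.9 m/s
Around a high, pressure-gradient force acts outward with centrifugal, so Coriolis balances both:
fV = (1/ρ)|∂P/∂n| + V²/R  →  V² − fR·V + fR·V_g = 0
With fR = 1.42×10⁻⁴ × 1238×10³ m = 176 m/s:
V = [fR − √((fR)² − 4 fR V_g)]/2 = [176 − √(176² − 4×176×21.9)]/2 = 25.7 m/s
Supergeostrophic (V > V_g = 21.9 m/s), as expected around a high.
Converting: 25.7 m/s × 1.944 = 49.9 knots

49.9 knots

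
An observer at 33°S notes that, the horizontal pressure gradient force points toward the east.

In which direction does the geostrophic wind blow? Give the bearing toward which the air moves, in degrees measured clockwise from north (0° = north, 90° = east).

000°

The pressure-gradient force points toward the east (bearing 090°).
Geostrophic balance: in the Southern Hemisphere the Coriolis force deflects motion to the left, so the geostrophic wind blows 90° to the left of the pressure-gradient force (low pressure on the right).
Rotating 090° by 90° counterclockwise gives 000° — the wind blows toward the north.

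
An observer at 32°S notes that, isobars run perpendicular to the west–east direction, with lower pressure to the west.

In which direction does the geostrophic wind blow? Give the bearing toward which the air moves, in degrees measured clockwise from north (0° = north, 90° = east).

The pressure-gradient force points toward the west (bearing 270°).
Geostrophic balance: in the Southern Hemisphere the Coriolis force deflects motion to the left, so the geostrophic wind blows 90° to the left of the pressure-gradient force (low pressure on the right).
Rotating 270° by 90° counterclockwise gives 180° — the wind blows toward the south.

180°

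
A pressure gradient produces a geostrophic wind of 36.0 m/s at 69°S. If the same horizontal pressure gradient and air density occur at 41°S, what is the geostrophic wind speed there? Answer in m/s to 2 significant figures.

51 m/s

With the same pressure gradient and density, V_g ∝ 1/f ∝ 1/sin φ.
V₂ = V₁ · sin φ₁ / sin φ₂ = 36.0 × sin 69° / sin 41°
V₂ = 36.0 × 0.9336/0.6561 = 51 m/s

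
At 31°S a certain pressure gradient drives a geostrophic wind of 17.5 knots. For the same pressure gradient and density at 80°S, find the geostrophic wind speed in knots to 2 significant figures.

9.2 knots

With the same pressure gradient and density, V_g ∝ 1/f ∝ 1/sin φ.
V₂ = V₁ · sin φ₁ / sin φ₂ = 17.5 × sin 31° / sin 80°
V₂ = 17.5 × 0.5150/0.9848 = 9.2 knots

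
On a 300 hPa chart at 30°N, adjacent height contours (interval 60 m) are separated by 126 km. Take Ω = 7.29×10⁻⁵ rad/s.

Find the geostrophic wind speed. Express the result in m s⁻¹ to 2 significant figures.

64 m s⁻¹

Coriolis parameter at 30°N:
f = 2Ω sin φ = 2 × 7.29×10⁻⁵ × sin 30° = 7.29×10⁻⁵ s⁻¹
Height gradient: |∂Z/∂n| = 60 m / 126000 m = 4.76×10⁻⁴
On a pressure surface, geostrophic balance gives V_g = (g/f)|∂Z/∂n|:
V_g = 9.81 × 4.76×10⁻⁴ / 7.29×10⁻⁵ = 64.1 m/s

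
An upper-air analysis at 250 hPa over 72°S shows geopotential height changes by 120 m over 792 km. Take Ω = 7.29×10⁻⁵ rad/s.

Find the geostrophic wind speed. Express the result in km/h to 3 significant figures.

38.6 km/h

Coriolis parameter at 72°S:
f = 2Ω sin φ = 2 × 7.29×10⁻⁵ × sin 72° = 1.39×10⁻⁴ s⁻¹
Height gradient: |∂Z/∂n| = 120 m / 792000 m = 1.52×10⁻⁴
On a pressure surface, geostrophic balance gives V_g = (g/f)|∂Z/∂n|:
V_g = 9.81 × 1.52×10⁻⁴ / 1.39×10⁻⁴ = 10.7 m/s
Converting: 10.7 m/s × 3.6 = 38.6 km/h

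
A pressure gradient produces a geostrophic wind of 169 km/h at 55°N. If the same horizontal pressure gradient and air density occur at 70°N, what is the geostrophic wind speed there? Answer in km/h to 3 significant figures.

With the same pressure gradient and density, V_g ∝ 1/f ∝ 1/sin φ.
V₂ = V₁ · sin φ₁ / sin φ₂ = 169 × sin 55° / sin 70°
V₂ = 169 × 0.8192/0.9397 = 147 km/h

147 km/h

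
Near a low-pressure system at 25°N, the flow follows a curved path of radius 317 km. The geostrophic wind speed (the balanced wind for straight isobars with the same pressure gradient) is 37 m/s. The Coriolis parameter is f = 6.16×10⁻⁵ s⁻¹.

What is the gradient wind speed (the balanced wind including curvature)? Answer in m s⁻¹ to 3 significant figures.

Around a low, centrifugal force acts outward with Coriolis, so pressure-gradient force balances both:
(1/ρ)|∂P/∂n| = fV + V²/R  →  V² + fR·V − fR·V_g = 0
With fR = 6.16×10⁻⁵ × 317×10³ m = 19.5 m/s:
V = [−fR + √((fR)² + 4 fR V_g)]/2 = [−19.5 + √(19.5² + 4×19.5×37)]/2 = 18.8 m/s
Subgeostrophic (V < V_g = 37 m/s), as expected around a low.

18.8 m s⁻¹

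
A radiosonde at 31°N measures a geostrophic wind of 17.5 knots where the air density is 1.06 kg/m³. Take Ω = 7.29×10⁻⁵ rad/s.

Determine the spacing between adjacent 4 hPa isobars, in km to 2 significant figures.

Coriolis parameter at 31°N:
f = 2Ω sin φ = 2 × 7.29×10⁻⁵ × sin 31° = 7.51×10⁻⁵ s⁻¹
Wind speed in SI: 17.5 knots = 9.00 m/s
Geostrophic balance rearranged: |∂P/∂n| = f ρ V_g
|∂P/∂n| = 7.51×10⁻⁵ × 1.06 × 9.00 = 7.17×10⁻⁴ Pa/m
Isobar spacing: Δn = ΔP/|∂P/∂n| = 400 Pa / 7.17×10⁻⁴ Pa/m = 558189 m ≈ 560 km

560 km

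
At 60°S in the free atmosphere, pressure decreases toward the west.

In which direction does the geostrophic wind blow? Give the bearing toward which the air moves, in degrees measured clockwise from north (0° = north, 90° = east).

The pressure-gradient force points toward the west (bearing 270°).
Geostrophic balance: in the Southern Hemisphere the Coriolis force deflects motion to the left, so the geostrophic wind blows 90° to the left of the pressure-gradient force (low pressure on the right).
Rotating 270° by 90° counterclockwise gives 180° — the wind blows toward the south.

180°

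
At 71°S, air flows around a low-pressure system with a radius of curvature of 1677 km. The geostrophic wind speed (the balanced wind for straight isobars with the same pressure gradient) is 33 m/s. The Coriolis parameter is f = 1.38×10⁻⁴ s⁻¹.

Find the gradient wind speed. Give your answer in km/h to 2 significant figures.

110 km/h

Around a low, centrifugal force acts outward with Coriolis, so pressure-gradient force balances both:
(1/ρ)|∂P/∂n| = fV + V²/R  →  V² + fR·V − fR·V_g = 0
With fR = 1.38×10⁻⁴ × 1677×10³ m = 231 m/s:
V = [−fR + √((fR)² + 4 fR V_g)]/2 = [−231 + √(231² + 4×231×33)]/2 = 29.3 m/s
Subgeostrophic (V < V_g = 33 m/s), as expected around a low.
Converting: 29.3 m/s × 3.6 = 110 km/h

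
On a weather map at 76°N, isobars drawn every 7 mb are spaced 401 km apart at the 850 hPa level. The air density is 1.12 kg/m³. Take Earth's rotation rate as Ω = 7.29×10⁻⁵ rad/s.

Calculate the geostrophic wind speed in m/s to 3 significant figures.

11.0 m/s

Coriolis parameter at 76°N:
f = 2Ω sin φ = 2 × 7.29×10⁻⁵ × sin 76° = 1.41×10⁻⁴ s⁻¹
Pressure gradient: |∂P/∂n| = 700 Pa / 401000 m = 1.75×10⁻³ Pa/m
Geostrophic balance (pressure-gradient force = Coriolis force):
V_g = (1/(fρ)) |∂P/∂n| = 1.75×10⁻³ / (1.41×10⁻⁴ × 1.12) = 11.0 m/s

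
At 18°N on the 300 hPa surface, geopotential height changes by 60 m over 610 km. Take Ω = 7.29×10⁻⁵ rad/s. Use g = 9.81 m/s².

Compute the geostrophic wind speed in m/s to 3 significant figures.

Coriolis parameter at 18°N:
f = 2Ω sin φ = 2 × 7.29×10⁻⁵ × sin 18° = 4.51×10⁻⁵ s⁻¹
Height gradient: |∂Z/∂n| = 60 m / 610000 m = 9.84×10⁻⁵
On a pressure surface, geostrophic balance gives V_g = (g/f)|∂Z/∂n|:
V_g = 9.81 × 9.84×10⁻⁵ / 4.51×10⁻⁵ = 21.4 m/s

21.4 m/s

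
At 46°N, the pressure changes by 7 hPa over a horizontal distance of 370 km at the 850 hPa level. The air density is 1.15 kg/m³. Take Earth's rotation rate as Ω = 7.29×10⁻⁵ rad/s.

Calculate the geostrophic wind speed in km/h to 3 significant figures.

Coriolis parameter at 46°N:
f = 2Ω sin φ = 2 × 7.29×10⁻⁵ × sin 46° = 1.05×10⁻⁴ s⁻¹
Pressure gradient: |∂P/∂n| = 700 Pa / 370000 m = 1.89×10⁻³ Pa/m
Geostrophic balance (pressure-gradient force = Coriolis force):
V_g = (1/(fρ)) |∂P/∂n| = 1.89×10⁻³ / (1.05×10⁻⁴ × 1.15) = 15.7 m/s
Converting: 15.7 m/s × 3.6 = 56.5 km/h

56.5 km/h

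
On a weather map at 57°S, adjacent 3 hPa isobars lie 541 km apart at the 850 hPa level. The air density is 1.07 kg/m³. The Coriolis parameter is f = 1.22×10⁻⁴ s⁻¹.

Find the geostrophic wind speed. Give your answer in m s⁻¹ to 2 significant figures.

4.2 m s⁻¹

Pressure gradient: |∂P/∂n| = 300 Pa / 541000 m = 5.55×10⁻⁴ Pa/m
Geostrophic balance (pressure-gradient force = Coriolis force):
V_g = (1/(fρ)) |∂P/∂n| = 5.55×10⁻⁴ / (1.22×10⁻⁴ × 1.07) = 4.25 m/s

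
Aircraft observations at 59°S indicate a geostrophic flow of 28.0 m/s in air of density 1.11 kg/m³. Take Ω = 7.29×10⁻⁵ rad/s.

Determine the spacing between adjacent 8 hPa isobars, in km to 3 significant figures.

Coriolis parameter at 59°S:
f = 2Ω sin φ = 2 × 7.29×10⁻⁵ × sin 59° = 1.25×10⁻⁴ s⁻¹
Geostrophic balance rearranged: |∂P/∂n| = f ρ V_g
|∂P/∂n| = 1.25×10⁻⁴ × 1.11 × 28.0 = 3.88×10⁻³ Pa/m
Isobar spacing: Δn = ΔP/|∂P/∂n| = 800 Pa / 3.88×10⁻³ Pa/m = 205961 m ≈ 206 km

206 km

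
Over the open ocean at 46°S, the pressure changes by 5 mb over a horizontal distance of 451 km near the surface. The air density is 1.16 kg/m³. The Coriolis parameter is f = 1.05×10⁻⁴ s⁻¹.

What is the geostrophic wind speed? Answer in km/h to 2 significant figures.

Pressure gradient: |∂P/∂n| = 500 Pa / 451000 m = 1.11×10⁻³ Pa/m
Geostrophic balance (pressure-gradient force = Coriolis force):
V_g = (1/(fρ)) |∂P/∂n| = 1.11×10⁻³ / (1.05×10⁻⁴ × 1.16) = 9.10 m/s
Converting: 9.10 m/s × 3.6 = 33 km/h

33 km/h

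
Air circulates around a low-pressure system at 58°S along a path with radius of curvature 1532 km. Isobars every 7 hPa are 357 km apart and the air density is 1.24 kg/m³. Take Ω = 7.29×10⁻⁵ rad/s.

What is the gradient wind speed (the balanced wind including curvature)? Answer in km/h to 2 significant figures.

43 km/h

Coriolis parameter at 58°S:
f = 2Ω sin φ = 2 × 7.29×10⁻⁵ × sin 58° = 1.24×10⁻⁴ s⁻¹
Pressure gradient: |∂P/∂n| = 700 Pa / 357000 m = 1.96×10⁻³ Pa/m
Geostrophic speed: V_g = |∂P/∂n|/(fρ) = 1.96×10⁻³/(1.24×10⁻⁴ × 1.24) = 12.8 m/s
Around a low, centrifugal force acts outward with Coriolis, so pressure-gradient force balances both:
(1/ρ)|∂P/∂n| = fV + V²/R  →  V² + fR·V − fR·V_g = 0
With fR = 1.24×10⁻⁴ × 1532×10³ m = 189 m/s:
V = [−fR + √((fR)² + 4 fR V_g)]/2 = [−189 + √(189² + 4×189×12.8)]/2 = 12 m/s
Subgeostrophic (V < V_g = 12.8 m/s), as expected around a low.
Converting: 12 m/s × 3.6 = 43 km/h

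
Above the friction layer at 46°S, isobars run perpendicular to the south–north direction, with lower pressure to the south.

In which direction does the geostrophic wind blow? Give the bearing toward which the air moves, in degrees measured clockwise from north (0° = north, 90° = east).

The pressure-gradient force points toward the south (bearing 180°).
Geostrophic balance: in the Southern Hemisphere the Coriolis force deflects motion to the left, so the geostrophic wind blows 90° to the left of the pressure-gradient force (low pressure on the right).
Rotating 180° by 90° counterclockwise gives 090° — the wind blows toward the east.

090°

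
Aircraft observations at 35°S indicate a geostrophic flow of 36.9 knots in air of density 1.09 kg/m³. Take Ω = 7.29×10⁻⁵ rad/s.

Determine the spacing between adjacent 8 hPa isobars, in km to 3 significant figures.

462 km

Coriolis parameter at 35°S:
f = 2Ω sin φ = 2 × 7.29×10⁻⁵ × sin 35° = 8.36×10⁻⁵ s⁻¹
Wind speed in SI: 36.9 knots = 19.0 m/s
Geostrophic balance rearranged: |∂P/∂n| = f ρ V_g
|∂P/∂n| = 8.36×10⁻⁵ × 1.09 × 19.0 = 1.73×10⁻³ Pa/m
Isobar spacing: Δn = ΔP/|∂P/∂n| = 800 Pa / 1.73×10⁻³ Pa/m = 462328 m ≈ 462 km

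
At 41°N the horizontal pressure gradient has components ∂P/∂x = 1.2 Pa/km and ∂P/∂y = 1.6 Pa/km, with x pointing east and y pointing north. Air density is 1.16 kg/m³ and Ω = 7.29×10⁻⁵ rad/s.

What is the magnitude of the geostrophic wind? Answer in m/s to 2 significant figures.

Coriolis parameter at 41°N:
f = 2Ω sin φ = 2 × 7.29×10⁻⁵ × sin 41° = 9.57×10⁻⁵ s⁻¹
Component geostrophic relations (x east, y north):
u_g = −(1/(fρ)) ∂P/∂y,  v_g = (1/(fρ)) ∂P/∂x
u_g = −(1.6×10⁻³)/(9.57×10⁻⁵ × 1.16) = −14.4 m/s;  v_g = (1.2×10⁻³)/(9.57×10⁻⁵ × 1.16) = 10.8 m/s
|V_g| = √(u_g² + v_g²) = 18.0 m/s

18 m/s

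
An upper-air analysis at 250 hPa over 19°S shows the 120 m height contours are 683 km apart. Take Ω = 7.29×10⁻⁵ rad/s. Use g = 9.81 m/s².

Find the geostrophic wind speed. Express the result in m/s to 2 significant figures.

Coriolis parameter at 19°S:
f = 2Ω sin φ = 2 × 7.29×10⁻⁵ × sin 19° = 4.75×10⁻⁵ s⁻¹
Height gradient: |∂Z/∂n| = 120 m / 683000 m = 1.76×10⁻⁴
On a pressure surface, geostrophic balance gives V_g = (g/f)|∂Z/∂n|:
V_g = 9.81 × 1.76×10⁻⁴ / 4.75×10⁻⁵ = 36.3 m/s

36 m/s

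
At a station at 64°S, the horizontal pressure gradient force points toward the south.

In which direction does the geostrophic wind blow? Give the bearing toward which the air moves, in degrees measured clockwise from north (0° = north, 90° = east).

090°

The pressure-gradient force points toward the south (bearing 180°).
Geostrophic balance: in the Southern Hemisphere the Coriolis force deflects motion to the left, so the geostrophic wind blows 90° to the left of the pressure-gradient force (low pressure on the right).
Rotating 180° by 90° counterclockwise gives 090° — the wind blows toward the east.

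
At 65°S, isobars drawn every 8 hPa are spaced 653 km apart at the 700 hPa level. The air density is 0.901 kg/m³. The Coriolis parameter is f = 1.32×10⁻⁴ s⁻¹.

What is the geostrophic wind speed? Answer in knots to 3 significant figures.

20.0 knots

Pressure gradient: |∂P/∂n| = 800 Pa / 653000 m = 1.23×10⁻³ Pa/m
Geostrophic balance (pressure-gradient force = Coriolis force):
V_g = (1/(fρ)) |∂P/∂n| = 1.23×10⁻³ / (1.32×10⁻⁴ × 0.901) = 10.3 m/s
Converting: 10.3 m/s × 1.944 = 20.0 knots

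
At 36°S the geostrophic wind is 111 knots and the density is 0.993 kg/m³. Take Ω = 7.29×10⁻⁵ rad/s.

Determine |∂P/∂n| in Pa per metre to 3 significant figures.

4.86×10⁻³ Pa/m

Coriolis parameter at 36°S:
f = 2Ω sin φ = 2 × 7.29×10⁻⁵ × sin 36° = 8.57×10⁻⁵ s⁻¹
Wind speed in SI: 111 knots = 57.1 m/s
Geostrophic balance rearranged: |∂P/∂n| = f ρ V_g
|∂P/∂n| = 8.57×10⁻⁵ × 0.993 × 57.1 = 4.86×10⁻³ Pa/m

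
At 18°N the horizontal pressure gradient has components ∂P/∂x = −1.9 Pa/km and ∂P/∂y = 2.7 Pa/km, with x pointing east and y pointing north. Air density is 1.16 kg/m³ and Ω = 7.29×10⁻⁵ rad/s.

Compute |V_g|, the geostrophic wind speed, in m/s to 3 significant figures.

63.2 m/s

Coriolis parameter at 18°N:
f = 2Ω sin φ = 2 × 7.29×10⁻⁵ × sin 18° = 4.51×10⁻⁵ s⁻¹
Component geostrophic relations (x east, y north):
u_g = −(1/(fρ)) ∂P/∂y,  v_g = (1/(fρ)) ∂P/∂x
u_g = −(2.7×10⁻³)/(4.51×10⁻⁵ × 1.16) = −51.7 m/s;  v_g = (−1.9×10⁻³)/(4.51×10⁻⁵ × 1.16) = −36.4 m/s
|V_g| = √(u_g² + v_g²) = 63.2 m/s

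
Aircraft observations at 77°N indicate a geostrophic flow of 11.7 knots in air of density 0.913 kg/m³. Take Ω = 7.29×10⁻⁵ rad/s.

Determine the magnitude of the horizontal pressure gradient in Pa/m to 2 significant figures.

Coriolis parameter at 77°N:
f = 2Ω sin φ = 2 × 7.29×10⁻⁵ × sin 77° = 1.42×10⁻⁴ s⁻¹
Wind speed in SI: 11.7 knots = 6.02 m/s
Geostrophic balance rearranged: |∂P/∂n| = f ρ V_g
|∂P/∂n| = 1.42×10⁻⁴ × 0.913 × 6.02 = 7.81×10⁻⁴ Pa/m

7.8×10⁻⁴ Pa/m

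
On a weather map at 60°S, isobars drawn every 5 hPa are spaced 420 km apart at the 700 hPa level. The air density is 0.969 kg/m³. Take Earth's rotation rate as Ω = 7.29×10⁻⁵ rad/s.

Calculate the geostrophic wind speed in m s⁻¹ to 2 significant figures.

Coriolis parameter at 60°S:
f = 2Ω sin φ = 2 × 7.29×10⁻⁵ × sin 60° = 1.26×10⁻⁴ s⁻¹
Pressure gradient: |∂P/∂n| = 500 Pa / 420000 m = 1.19×10⁻³ Pa/m
Geostrophic balance (pressure-gradient force = Coriolis force):
V_g = (1/(fρ)) |∂P/∂n| = 1.19×10⁻³ / (1.26×10⁻⁴ × 0.969) = 9.73 m/s

9.7 m s⁻¹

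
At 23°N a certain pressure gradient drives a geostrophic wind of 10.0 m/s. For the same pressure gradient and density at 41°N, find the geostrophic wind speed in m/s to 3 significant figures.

5.96 m/s

With the same pressure gradient and density, V_g ∝ 1/f ∝ 1/sin φ.
V₂ = V₁ · sin φ₁ / sin φ₂ = 10.0 × sin 23° / sin 41°
V₂ = 10.0 × 0.3907/0.6561 = 5.96 m/s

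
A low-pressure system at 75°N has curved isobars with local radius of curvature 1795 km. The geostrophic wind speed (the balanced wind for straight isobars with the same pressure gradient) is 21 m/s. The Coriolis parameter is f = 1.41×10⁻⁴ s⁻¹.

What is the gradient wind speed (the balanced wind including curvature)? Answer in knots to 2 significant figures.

38 knots

Around a low, centrifugal force acts outward with Coriolis, so pressure-gradient force balances both:
(1/ρ)|∂P/∂n| = fV + V²/R  →  V² + fR·V − fR·V_g = 0
With fR = 1.41×10⁻⁴ × 1795×10³ m = 253 m/s:
V = [−fR + √((fR)² + 4 fR V_g)]/2 = [−253 + √(253² + 4×253×21)]/2 = 19.5 m/s
Subgeostrophic (V < V_g = 21 m/s), as expected around a low.
Converting: 19.5 m/s × 1.944 = 38 knots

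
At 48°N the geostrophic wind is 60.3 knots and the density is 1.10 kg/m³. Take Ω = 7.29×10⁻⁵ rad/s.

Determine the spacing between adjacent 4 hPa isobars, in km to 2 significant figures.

110 km

Coriolis parameter at 48°N:
f = 2Ω sin φ = 2 × 7.29×10⁻⁵ × sin 48° = 1.08×10⁻⁴ s⁻¹
Wind speed in SI: 60.3 knots = 31.0 m/s
Geostrophic balance rearranged: |∂P/∂n| = f ρ V_g
|∂P/∂n| = 1.08×10⁻⁴ × 1.10 × 31.0 = 3.70×10⁻³ Pa/m
Isobar spacing: Δn = ΔP/|∂P/∂n| = 400 Pa / 3.70×10⁻³ Pa/m = 108188 m ≈ 110 km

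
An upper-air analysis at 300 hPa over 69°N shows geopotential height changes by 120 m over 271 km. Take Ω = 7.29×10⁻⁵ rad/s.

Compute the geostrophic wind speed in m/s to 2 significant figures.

Coriolis parameter at 69°N:
f = 2Ω sin φ = 2 × 7.29×10⁻⁵ × sin 69° = 1.36×10⁻⁴ s⁻¹
Height gradient: |∂Z/∂n| = 120 m / 271000 m = 4.43×10⁻⁴
On a pressure surface, geostrophic balance gives V_g = (g/f)|∂Z/∂n|:
V_g = 9.81 × 4.43×10⁻⁴ / 1.36×10⁻⁴ = 31.9 m/s

32 m/s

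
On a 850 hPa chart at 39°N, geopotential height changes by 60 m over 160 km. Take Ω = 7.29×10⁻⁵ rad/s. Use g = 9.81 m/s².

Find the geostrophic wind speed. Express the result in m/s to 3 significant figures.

Coriolis parameter at 39°N:
f = 2Ω sin φ = 2 × 7.29×10⁻⁵ × sin 39° = 9.18×10⁻⁵ s⁻¹
Height gradient: |∂Z/∂n| = 60 m / 160000 m = 3.75×10⁻⁴
On a pressure surface, geostrophic balance gives V_g = (g/f)|∂Z/∂n|:
V_g = 9.81 × 3.75×10⁻⁴ / 9.18×10⁻⁵ = 40.1 m/s

40.1 m/s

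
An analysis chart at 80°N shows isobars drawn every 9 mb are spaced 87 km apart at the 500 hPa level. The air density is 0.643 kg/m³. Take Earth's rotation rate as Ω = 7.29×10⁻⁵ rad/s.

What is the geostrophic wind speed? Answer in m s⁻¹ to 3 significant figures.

Coriolis parameter at 80°N:
f = 2Ω sin φ = 2 × 7.29×10⁻⁵ × sin 80° = 1.44×10⁻⁴ s⁻¹
Pressure gradient: |∂P/∂n| = 900 Pa / 87000 m = 1.03×10⁻² Pa/m
Geostrophic balance (pressure-gradient force = Coriolis force):
V_g = (1/(fρ)) |∂P/∂n| = 1.03×10⁻² / (1.44×10⁻⁴ × 0.643) = 112 m/s

112 m s⁻¹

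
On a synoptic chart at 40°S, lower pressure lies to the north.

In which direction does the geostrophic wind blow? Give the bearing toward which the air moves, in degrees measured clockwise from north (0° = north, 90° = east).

The pressure-gradient force points toward the north (bearing 000°).
Geostrophic balance: in the Southern Hemisphere the Coriolis force deflects motion to the left, so the geostrophic wind blows 90° to the left of the pressure-gradient force (low pressure on the right).
Rotating 000° by 90° counterclockwise gives 270° — the wind blows toward the west.

270°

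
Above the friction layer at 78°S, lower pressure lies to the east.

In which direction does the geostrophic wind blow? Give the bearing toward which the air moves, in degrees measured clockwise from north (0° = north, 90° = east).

000°

The pressure-gradient force points toward the east (bearing 090°).
Geostrophic balance: in the Southern Hemisphere the Coriolis force deflects motion to the left, so the geostrophic wind blows 90° to the left of the pressure-gradient force (low pressure on the right).
Rotating 090° by 90° counterclockwise gives 000° — the wind blows toward the north.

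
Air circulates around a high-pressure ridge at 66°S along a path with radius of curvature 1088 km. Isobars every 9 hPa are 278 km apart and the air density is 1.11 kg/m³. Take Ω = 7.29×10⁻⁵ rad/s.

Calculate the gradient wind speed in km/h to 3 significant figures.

96.8 km/h

Coriolis parameter at 66°S:
f = 2Ω sin φ = 2 × 7.29×10⁻⁵ × sin 66° = 1.33×10⁻⁴ s⁻¹
Pressure gradient: |∂P/∂n| = 900 Pa / 278000 m = 3.24×10⁻³ Pa/m
Geostrophic speed: V_g = |∂P/∂n|/(fρ) = 3.24×10⁻³/(1.33×10⁻⁴ × 1.11) = 21.9 m/s
Around a high, pressure-gradient force acts outward with centrifugal, so Coriolis balances both:
fV = (1/ρ)|∂P/∂n| + V²/R  →  V² − fR·V + fR·V_g = 0
With fR = 1.33×10⁻⁴ × 1088×10³ m = 145 m/s:
V = [fR − √((fR)² − 4 fR V_g)]/2 = [145 − √(145² − 4×145×21.9)]/2 = 26.9 m/s
Supergeostrophic (V > V_g = 21.9 m/s), as expected around a high.
Converting: 26.9 m/s × 3.6 = 96.8 km/h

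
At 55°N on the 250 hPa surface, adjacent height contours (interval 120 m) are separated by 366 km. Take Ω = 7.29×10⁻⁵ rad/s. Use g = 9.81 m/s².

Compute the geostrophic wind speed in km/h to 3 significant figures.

97.0 km/h

Coriolis parameter at 55°N:
f = 2Ω sin φ = 2 × 7.29×10⁻⁵ × sin 55° = 1.19×10⁻⁴ s⁻¹
Height gradient: |∂Z/∂n| = 120 m / 366000 m = 3.28×10⁻⁴
On a pressure surface, geostrophic balance gives V_g = (g/f)|∂Z/∂n|:
V_g = 9.81 × 3.28×10⁻⁴ / 1.19×10⁻⁴ = 26.9 m/s
Converting: 26.9 m/s × 3.6 = 97.0 km/h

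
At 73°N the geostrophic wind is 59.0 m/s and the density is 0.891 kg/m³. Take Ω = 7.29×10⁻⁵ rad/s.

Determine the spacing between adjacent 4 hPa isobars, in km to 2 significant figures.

55 km

Coriolis parameter at 73°N:
f = 2Ω sin φ = 2 × 7.29×10⁻⁵ × sin 73° = 1.39×10⁻⁴ s⁻¹
Geostrophic balance rearranged: |∂P/∂n| = f ρ V_g
|∂P/∂n| = 1.39×10⁻⁴ × 0.891 × 59.0 = 7.33×10⁻³ Pa/m
Isobar spacing: Δn = ΔP/|∂P/∂n| = 400 Pa / 7.33×10⁻³ Pa/m = 54573 m ≈ 55 km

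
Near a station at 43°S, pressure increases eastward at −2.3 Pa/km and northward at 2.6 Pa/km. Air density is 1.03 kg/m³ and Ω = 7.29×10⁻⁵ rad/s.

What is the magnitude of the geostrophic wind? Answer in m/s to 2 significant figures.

34 m/s

Coriolis parameter at 43°S:
f = 2Ω sin φ = 2 × 7.29×10⁻⁵ × sin 43° = 9.94×10⁻⁵ s⁻¹
In the Southern Hemisphere f is negative: f = −9.94×10⁻⁵ s⁻¹.
Component geostrophic relations (x east, y north):
u_g = −(1/(fρ)) ∂P/∂y,  v_g = (1/(fρ)) ∂P/∂x
u_g = −(2.6×10⁻³)/(−9.94×10⁻⁵ × 1.03) = 25.4 m/s;  v_g = (−2.3×10⁻³)/(−9.94×10⁻⁵ × 1.03) = 22.5 m/s
|V_g| = √(u_g² + v_g²) = 33.9 m/s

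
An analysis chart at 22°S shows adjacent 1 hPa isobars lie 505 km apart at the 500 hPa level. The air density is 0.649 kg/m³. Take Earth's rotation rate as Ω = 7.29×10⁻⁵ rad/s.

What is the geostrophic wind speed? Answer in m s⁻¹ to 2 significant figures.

5.6 m s⁻¹

Coriolis parameter at 22°S:
f = 2Ω sin φ = 2 × 7.29×10⁻⁵ × sin 22° = 5.46×10⁻⁵ s⁻¹
Pressure gradient: |∂P/∂n| = 100 Pa / 505000 m = 1.98×10⁻⁴ Pa/m
Geostrophic balance (pressure-gradient force = Coriolis force):
V_g = (1/(fρ)) |∂P/∂n| = 1.98×10⁻⁴ / (5.46×10⁻⁵ × 0.649) = 5.59 m/s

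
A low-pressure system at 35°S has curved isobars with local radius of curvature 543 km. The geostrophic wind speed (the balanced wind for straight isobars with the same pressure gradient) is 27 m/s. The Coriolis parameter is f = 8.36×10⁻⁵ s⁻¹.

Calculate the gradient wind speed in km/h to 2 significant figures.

68 km/h

Around a low, centrifugal force acts outward with Coriolis, so pressure-gradient force balances both:
(1/ρ)|∂P/∂n| = fV + V²/R  →  V² + fR·V − fR·V_g = 0
With fR = 8.36×10⁻⁵ × 543×10³ m = 45.4 m/s:
V = [−fR + √((fR)² + 4 fR V_g)]/2 = [−45.4 + √(45.4² + 4×45.4×27)]/2 = 19 m/s
Subgeostrophic (V < V_g = 27 m/s), as expected around a low.
Converting: 19 m/s × 3.6 = 68 km/h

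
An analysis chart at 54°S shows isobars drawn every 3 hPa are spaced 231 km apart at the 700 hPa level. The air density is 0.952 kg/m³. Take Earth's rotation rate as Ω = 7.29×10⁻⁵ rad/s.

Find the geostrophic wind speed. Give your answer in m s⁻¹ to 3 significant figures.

11.6 m s⁻¹

Coriolis parameter at 54°S:
f = 2Ω sin φ = 2 × 7.29×10⁻⁵ × sin 54° = 1.18×10⁻⁴ s⁻¹
Pressure gradient: |∂P/∂n| = 300 Pa / 231000 m = 1.30×10⁻³ Pa/m
Geostrophic balance (pressure-gradient force = Coriolis force):
V_g = (1/(fρ)) |∂P/∂n| = 1.30×10⁻³ / (1.18×10⁻⁴ × 0.952) = 11.6 m/s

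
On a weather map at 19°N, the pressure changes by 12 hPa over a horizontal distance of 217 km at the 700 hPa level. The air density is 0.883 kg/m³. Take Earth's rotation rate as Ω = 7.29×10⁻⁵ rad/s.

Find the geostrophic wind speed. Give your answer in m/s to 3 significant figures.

Coriolis parameter at 19°N:
f = 2Ω sin φ = 2 × 7.29×10⁻⁵ × sin 19° = 4.75×10⁻⁵ s⁻¹
Pressure gradient: |∂P/∂n| = 1200 Pa / 217000 m = 5.53×10⁻³ Pa/m
Geostrophic balance (pressure-gradient force = Coriolis force):
V_g = (1/(fρ)) |∂P/∂n| = 5.53×10⁻³ / (4.75×10⁻⁵ × 0.883) = 132 m/s

132 m/s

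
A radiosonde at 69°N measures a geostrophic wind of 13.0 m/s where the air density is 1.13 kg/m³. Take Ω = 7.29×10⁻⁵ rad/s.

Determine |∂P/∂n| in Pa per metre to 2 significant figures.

2.0×10⁻³ Pa/m

Coriolis parameter at 69°N:
f = 2Ω sin φ = 2 × 7.29×10⁻⁵ × sin 69° = 1.36×10⁻⁴ s⁻¹
Geostrophic balance rearranged: |∂P/∂n| = f ρ V_g
|∂P/∂n| = 1.36×10⁻⁴ × 1.13 × 13.0 = 2.00×10⁻³ Pa/m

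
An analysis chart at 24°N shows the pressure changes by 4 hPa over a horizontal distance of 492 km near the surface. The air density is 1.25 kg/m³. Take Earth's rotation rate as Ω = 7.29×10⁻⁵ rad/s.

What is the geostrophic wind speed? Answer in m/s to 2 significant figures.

Coriolis parameter at 24°N:
f = 2Ω sin φ = 2 × 7.29×10⁻⁵ × sin 24° = 5.93×10⁻⁵ s⁻¹
Pressure gradient: |∂P/∂n| = 400 Pa / 492000 m = 8.13×10⁻⁴ Pa/m
Geostrophic balance (pressure-gradient force = Coriolis force):
V_g = (1/(fρ)) |∂P/∂n| = 8.13×10⁻⁴ / (5.93×10⁻⁵ × 1.25) = 11.0 m/s

11 m/s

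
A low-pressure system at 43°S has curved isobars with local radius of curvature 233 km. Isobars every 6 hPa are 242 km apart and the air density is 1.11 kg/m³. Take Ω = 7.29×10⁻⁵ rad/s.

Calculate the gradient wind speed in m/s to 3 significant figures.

Coriolis parameter at 43°S:
f = 2Ω sin φ = 2 × 7.29×10⁻⁵ × sin 43° = 9.94×10⁻⁵ s⁻¹
Pressure gradient: |∂P/∂n| = 600 Pa / 242000 m = 2.48×10⁻³ Pa/m
Geostrophic speed: V_g = |∂P/∂n|/(fρ) = 2.48×10⁻³/(9.94×10⁻⁵ × 1.11) = 22.5 m/s
Around a low, centrifugal force acts outward with Coriolis, so pressure-gradient force balances both:
(1/ρ)|∂P/∂n| = fV + V²/R  →  V² + fR·V − fR·V_g = 0
With fR = 9.94×10⁻⁵ × 233×10³ m = 23.2 m/s:
V = [−fR + √((fR)² + 4 fR V_g)]/2 = [−23.2 + √(23.2² + 4×23.2×22.5)]/2 = 14 m/s
Subgeostrophic (V < V_g = 22.5 m/s), as expected around a low.

14.0 m/s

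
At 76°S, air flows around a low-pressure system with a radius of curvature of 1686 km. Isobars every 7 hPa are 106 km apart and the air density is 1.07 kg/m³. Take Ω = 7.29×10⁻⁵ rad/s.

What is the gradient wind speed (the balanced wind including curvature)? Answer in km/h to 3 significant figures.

136 km/h

Coriolis parameter at 76°S:
f = 2Ω sin φ = 2 × 7.29×10⁻⁵ × sin 76° = 1.41×10⁻⁴ s⁻¹
Pressure gradient: |∂P/∂n| = 700 Pa / 106000 m = 6.60×10⁻³ Pa/m
Geostrophic speed: V_g = |∂P/∂n|/(fρ) = 6.60×10⁻³/(1.41×10⁻⁴ × 1.07) = 43.6 m/s
Around a low, centrifugal force acts outward with Coriolis, so pressure-gradient force balances both:
(1/ρ)|∂P/∂n| = fV + V²/R  →  V² + fR·V − fR·V_g = 0
With fR = 1.41×10⁻⁴ × 1686×10³ m = 239 m/s:
V = [−fR + √((fR)² + 4 fR V_g)]/2 = [−239 + √(239² + 4×239×43.6)]/2 = 37.7 m/s
Subgeostrophic (V < V_g = 43.6 m/s), as expected around a low.
Converting: 37.7 m/s × 3.6 = 136 km/h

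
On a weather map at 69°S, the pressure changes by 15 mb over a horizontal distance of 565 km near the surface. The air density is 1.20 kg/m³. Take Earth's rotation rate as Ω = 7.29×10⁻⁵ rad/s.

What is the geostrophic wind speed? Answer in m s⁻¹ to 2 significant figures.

16 m s⁻¹

Coriolis parameter at 69°S:
f = 2Ω sin φ = 2 × 7.29×10⁻⁵ × sin 69° = 1.36×10⁻⁴ s⁻¹
Pressure gradient: |∂P/∂n| = 1500 Pa / 565000 m = 2.65×10⁻³ Pa/m
Geostrophic balance (pressure-gradient force = Coriolis force):
V_g = (1/(fρ)) |∂P/∂n| = 2.65×10⁻³ / (1.36×10⁻⁴ × 1.20) = 16.3 m/s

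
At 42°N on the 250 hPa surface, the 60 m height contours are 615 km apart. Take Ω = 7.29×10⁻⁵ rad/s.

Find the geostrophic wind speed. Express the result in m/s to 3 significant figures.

Coriolis parameter at 42°N:
f = 2Ω sin φ = 2 × 7.29×10⁻⁵ × sin 42° = 9.76×10⁻⁵ s⁻¹
Height gradient: |∂Z/∂n| = 60 m / 615000 m = 9.76×10⁻⁵
On a pressure surface, geostrophic balance gives V_g = (g/f)|∂Z/∂n|:
V_g = 9.81 × 9.76×10⁻⁵ / 9.76×10⁻⁵ = 9.81 m/s

9.81 m/s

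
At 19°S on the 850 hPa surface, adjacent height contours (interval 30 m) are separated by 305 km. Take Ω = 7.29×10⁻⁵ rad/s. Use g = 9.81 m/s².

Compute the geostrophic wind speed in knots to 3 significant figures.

Coriolis parameter at 19°S:
f = 2Ω sin φ = 2 × 7.29×10⁻⁵ × sin 19° = 4.75×10⁻⁵ s⁻¹
Height gradient: |∂Z/∂n| = 30 m / 305000 m = 9.84×10⁻⁵
On a pressure surface, geostrophic balance gives V_g = (g/f)|∂Z/∂n|:
V_g = 9.81 × 9.84×10⁻⁵ / 4.75×10⁻⁵ = 20.3 m/s
Converting: 20.3 m/s × 1.944 = 39.5 knots

39.5 knots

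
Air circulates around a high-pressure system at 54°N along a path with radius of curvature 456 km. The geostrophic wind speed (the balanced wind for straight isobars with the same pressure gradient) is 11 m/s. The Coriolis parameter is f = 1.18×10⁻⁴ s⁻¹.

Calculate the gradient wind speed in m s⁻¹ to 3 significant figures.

15.4 m s⁻¹

Around a high, pressure-gradient force acts outward with centrifugal, so Coriolis balances both:
fV = (1/ρ)|∂P/∂n| + V²/R  →  V² − fR·V + fR·V_g = 0
With fR = 1.18×10⁻⁴ × 456×10³ m = 53.8 m/s:
V = [fR − √((fR)² − 4 fR V_g)]/2 = [53.8 − √(53.8² − 4×53.8×11)]/2 = 15.4 m/s
Supergeostrophic (V > V_g = 11 m/s), as expected around a high.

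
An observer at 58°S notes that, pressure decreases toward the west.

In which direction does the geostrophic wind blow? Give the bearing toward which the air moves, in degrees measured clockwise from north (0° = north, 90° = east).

The pressure-gradient force points toward the west (bearing 270°).
Geostrophic balance: in the Southern Hemisphere the Coriolis force deflects motion to the left, so the geostrophic wind blows 90° to the left of the pressure-gradient force (low pressure on the right).
Rotating 270° by 90° counterclockwise gives 180° — the wind blows toward the south.

180°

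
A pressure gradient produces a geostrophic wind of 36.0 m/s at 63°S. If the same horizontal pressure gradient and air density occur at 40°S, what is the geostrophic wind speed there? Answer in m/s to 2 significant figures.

50 m/s

With the same pressure gradient and density, V_g ∝ 1/f ∝ 1/sin φ.
V₂ = V₁ · sin φ₁ / sin φ₂ = 36.0 × sin 63° / sin 40°
V₂ = 36.0 × 0.8910/0.6428 = 50 m/s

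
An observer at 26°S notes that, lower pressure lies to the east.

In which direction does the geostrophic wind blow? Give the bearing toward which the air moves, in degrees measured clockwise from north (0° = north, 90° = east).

000°

The pressure-gradient force points toward the east (bearing 090°).
Geostrophic balance: in the Southern Hemisphere the Coriolis force deflects motion to the left, so the geostrophic wind blows 90° to the left of the pressure-gradient force (low pressure on the right).
Rotating 090° by 90° counterclockwise gives 000° — the wind blows toward the north.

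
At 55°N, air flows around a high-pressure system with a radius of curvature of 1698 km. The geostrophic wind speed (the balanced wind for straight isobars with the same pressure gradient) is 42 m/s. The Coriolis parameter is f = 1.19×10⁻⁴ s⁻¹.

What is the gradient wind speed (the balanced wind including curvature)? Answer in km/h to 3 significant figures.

214 km/h

Around a high, pressure-gradient force acts outward with centrifugal, so Coriolis balances both:
fV = (1/ρ)|∂P/∂n| + V²/R  →  V² − fR·V + fR·V_g = 0
With fR = 1.19×10⁻⁴ × 1698×10³ m = 202 m/s:
V = [fR − √((fR)² − 4 fR V_g)]/2 = [202 − √(202² − 4×202×42)]/2 = 59.6 m/s
Supergeostrophic (V > V_g = 42 m/s), as expected around a high.
Converting: 59.6 m/s × 3.6 = 214 km/h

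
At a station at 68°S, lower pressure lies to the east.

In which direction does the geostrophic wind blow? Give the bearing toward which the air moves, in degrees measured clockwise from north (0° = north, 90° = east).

000°

The pressure-gradient force points toward the east (bearing 090°).
Geostrophic balance: in the Southern Hemisphere the Coriolis force deflects motion to the left, so the geostrophic wind blows 90° to the left of the pressure-gradient force (low pressure on the right).
Rotating 090° by 90° counterclockwise gives 000° — the wind blows toward the north.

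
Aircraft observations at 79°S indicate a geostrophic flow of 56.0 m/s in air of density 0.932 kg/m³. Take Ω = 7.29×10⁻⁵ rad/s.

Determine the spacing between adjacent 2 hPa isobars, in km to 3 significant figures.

Coriolis parameter at 79°S:
f = 2Ω sin φ = 2 × 7.29×10⁻⁵ × sin 79° = 1.43×10⁻⁴ s⁻¹
Geostrophic balance rearranged: |∂P/∂n| = f ρ V_g
|∂P/∂n| = 1.43×10⁻⁴ × 0.932 × 56.0 = 7.47×10⁻³ Pa/m
Isobar spacing: Δn = ΔP/|∂P/∂n| = 200 Pa / 7.47×10⁻³ Pa/m = 26775 m ≈ 26.8 km

26.8 km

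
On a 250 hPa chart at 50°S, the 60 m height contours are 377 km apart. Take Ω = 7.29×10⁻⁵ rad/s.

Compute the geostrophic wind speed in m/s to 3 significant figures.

Coriolis parameter at 50°S:
f = 2Ω sin φ = 2 × 7.29×10⁻⁵ × sin 50° = 1.12×10⁻⁴ s⁻¹
Height gradient: |∂Z/∂n| = 60 m / 377000 m = 1.59×10⁻⁴
On a pressure surface, geostrophic balance gives V_g = (g/f)|∂Z/∂n|:
V_g = 9.81 × 1.59×10⁻⁴ / 1.12×10⁻⁴ = 14.0 m/s

14.0 m/s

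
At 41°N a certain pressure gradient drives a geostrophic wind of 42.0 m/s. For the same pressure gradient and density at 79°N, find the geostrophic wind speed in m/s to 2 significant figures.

With the same pressure gradient and density, V_g ∝ 1/f ∝ 1/sin φ.
V₂ = V₁ · sin φ₁ / sin φ₂ = 42.0 × sin 41° / sin 79°
V₂ = 42.0 × 0.6561/0.9816 = 28 m/s

28 m/s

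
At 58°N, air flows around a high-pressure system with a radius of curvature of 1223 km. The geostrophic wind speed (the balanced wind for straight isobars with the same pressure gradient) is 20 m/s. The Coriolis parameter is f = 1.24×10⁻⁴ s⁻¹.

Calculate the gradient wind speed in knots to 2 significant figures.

Around a high, pressure-gradient force acts outward with centrifugal, so Coriolis balances both:
fV = (1/ρ)|∂P/∂n| + V²/R  →  V² − fR·V + fR·V_g = 0
With fR = 1.24×10⁻⁴ × 1223×10³ m = 152 m/s:
V = [fR − √((fR)² − 4 fR V_g)]/2 = [152 − √(152² − 4×152×20)]/2 = 23.7 m/s
Supergeostrophic (V > V_g = 20 m/s), as expected around a high.
Converting: 23.7 m/s × 1.944 = 46 knots

46 knots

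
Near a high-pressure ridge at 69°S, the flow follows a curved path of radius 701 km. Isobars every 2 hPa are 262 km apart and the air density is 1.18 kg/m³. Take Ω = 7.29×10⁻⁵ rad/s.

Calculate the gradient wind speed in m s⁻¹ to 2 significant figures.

5.0 m s⁻¹

Coriolis parameter at 69°S:
f = 2Ω sin φ = 2 × 7.29×10⁻⁵ × sin 69° = 1.36×10⁻⁴ s⁻¹
Pressure gradient: |∂P/∂n| = 200 Pa / 262000 m = 7.63×10⁻⁴ Pa/m
Geostrophic speed: V_g = |∂P/∂n|/(fρ) = 7.63×10⁻⁴/(1.36×10⁻⁴ × 1.18) = 4.75 m/s
Around a high, pressure-gradient force acts outward with centrifugal, so Coriolis balances both:
fV = (1/ρ)|∂P/∂n| + V²/R  →  V² − fR·V + fR·V_g = 0
With fR = 1.36×10⁻⁴ × 701×10³ m = 95.4 m/s:
V = [fR − √((fR)² − 4 fR V_g)]/2 = [95.4 − √(95.4² − 4×95.4×4.75)]/2 = 5.02 m/s
Supergeostrophic (V > V_g = 4.75 m/s), as expected around a high.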